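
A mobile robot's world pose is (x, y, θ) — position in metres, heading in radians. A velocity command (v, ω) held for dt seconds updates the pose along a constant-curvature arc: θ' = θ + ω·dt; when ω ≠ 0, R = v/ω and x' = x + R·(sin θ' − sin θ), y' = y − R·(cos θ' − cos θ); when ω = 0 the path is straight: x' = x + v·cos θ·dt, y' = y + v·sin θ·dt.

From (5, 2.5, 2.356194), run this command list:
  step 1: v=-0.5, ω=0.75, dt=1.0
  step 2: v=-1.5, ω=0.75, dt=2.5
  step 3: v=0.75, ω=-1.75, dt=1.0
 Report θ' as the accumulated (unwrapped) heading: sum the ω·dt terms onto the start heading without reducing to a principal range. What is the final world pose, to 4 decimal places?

step 1: θ'=3.1062 (R=-0.6667) → pose (5.4478, 2.3052, 3.1062)
step 2: θ'=4.9812 (R=-2.0000) → pose (7.4468, 4.8351, 4.9812)
step 3: θ'=3.2312 (R=-0.4286) → pose (7.0719, 4.2944, 3.2312)

(7.0719, 4.2944, 3.2312)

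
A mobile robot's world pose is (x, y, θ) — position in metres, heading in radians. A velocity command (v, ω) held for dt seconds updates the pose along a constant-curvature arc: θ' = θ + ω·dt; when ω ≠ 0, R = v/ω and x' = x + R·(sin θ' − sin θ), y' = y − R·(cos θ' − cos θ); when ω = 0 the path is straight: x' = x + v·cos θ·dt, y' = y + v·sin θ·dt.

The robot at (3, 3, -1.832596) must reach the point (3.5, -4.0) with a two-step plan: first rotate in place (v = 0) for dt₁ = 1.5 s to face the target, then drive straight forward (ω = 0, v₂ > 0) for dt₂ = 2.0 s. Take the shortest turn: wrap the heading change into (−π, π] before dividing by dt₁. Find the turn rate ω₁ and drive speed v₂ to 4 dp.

ω₁ = 0.2221, v₂ = 3.5089

heading to target = atan2(-4−3, 3.5−3) = -1.4995
Δθ = wrap(-1.4995 − -1.8326) = 0.3331; ω₁ = Δθ/dt₁ = 0.2221
distance = √((3.5−3)² + (-4−3)²) = 7.0178; v₂ = distance/dt₂ = 3.5089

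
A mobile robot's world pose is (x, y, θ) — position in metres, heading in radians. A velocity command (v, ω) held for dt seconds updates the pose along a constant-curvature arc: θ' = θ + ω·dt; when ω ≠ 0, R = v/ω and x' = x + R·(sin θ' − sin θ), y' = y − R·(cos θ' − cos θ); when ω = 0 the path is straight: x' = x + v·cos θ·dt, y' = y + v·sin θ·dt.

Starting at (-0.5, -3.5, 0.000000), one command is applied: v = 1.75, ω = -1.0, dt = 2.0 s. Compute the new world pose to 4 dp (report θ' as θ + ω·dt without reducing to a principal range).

θ' = 0.0000 + -1.0·2.0 = -2.0000
R = v/ω = 1.75/-1.0 = -1.7500
x' = -0.5 + -1.7500·(sin -2.0000 − sin 0.0000) = 1.0913
y' = -3.5 − -1.7500·(cos -2.0000 − cos 0.0000) = -5.9783

(1.0913, -5.9783, -2.0000)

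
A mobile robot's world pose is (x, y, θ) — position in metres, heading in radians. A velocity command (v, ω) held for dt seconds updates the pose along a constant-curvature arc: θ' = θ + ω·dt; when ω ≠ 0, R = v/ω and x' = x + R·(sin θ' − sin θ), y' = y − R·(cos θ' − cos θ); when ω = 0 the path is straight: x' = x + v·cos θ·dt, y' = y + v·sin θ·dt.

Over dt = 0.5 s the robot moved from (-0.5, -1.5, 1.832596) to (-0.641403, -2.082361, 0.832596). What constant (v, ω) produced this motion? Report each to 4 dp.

v = -1.2500, ω = -2.0000

Δθ = 0.832596 − 1.832596 = -1.000000
ω = Δθ/dt = -1.000000/0.5 = -2.0000
R = −Δy/(cos θ' − cos θ) = 0.6250
v = R·ω = 0.6250·-2.0000 = -1.2500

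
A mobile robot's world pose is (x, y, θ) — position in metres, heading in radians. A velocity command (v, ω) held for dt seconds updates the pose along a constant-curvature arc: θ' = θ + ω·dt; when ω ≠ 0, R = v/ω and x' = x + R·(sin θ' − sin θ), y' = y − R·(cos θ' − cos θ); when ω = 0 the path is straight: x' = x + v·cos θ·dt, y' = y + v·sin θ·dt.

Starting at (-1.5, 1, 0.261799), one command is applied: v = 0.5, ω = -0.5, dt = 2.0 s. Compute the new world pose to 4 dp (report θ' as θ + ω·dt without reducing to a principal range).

θ' = 0.2618 + -0.5·2.0 = -0.7382
R = v/ω = 0.5/-0.5 = -1.0000
x' = -1.5 + -1.0000·(sin -0.7382 − sin 0.2618) = -0.5682
y' = 1 − -1.0000·(cos -0.7382 − cos 0.2618) = 0.7738

(-0.5682, 0.7738, -0.7382)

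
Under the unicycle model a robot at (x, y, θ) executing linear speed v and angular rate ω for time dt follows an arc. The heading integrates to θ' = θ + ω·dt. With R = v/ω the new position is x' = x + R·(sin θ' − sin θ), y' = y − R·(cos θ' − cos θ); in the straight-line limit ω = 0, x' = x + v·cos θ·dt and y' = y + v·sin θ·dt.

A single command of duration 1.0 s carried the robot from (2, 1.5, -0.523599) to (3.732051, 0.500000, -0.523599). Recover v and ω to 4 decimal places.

Δθ = -0.523599 − -0.523599 = 0.000000
ω = Δθ/dt = 0.000000/1.0 = 0.0000
ω = 0 → v = (Δx·cos θ + Δy·sin θ)/dt = 2.0000

v = 2.0000, ω = 0.0000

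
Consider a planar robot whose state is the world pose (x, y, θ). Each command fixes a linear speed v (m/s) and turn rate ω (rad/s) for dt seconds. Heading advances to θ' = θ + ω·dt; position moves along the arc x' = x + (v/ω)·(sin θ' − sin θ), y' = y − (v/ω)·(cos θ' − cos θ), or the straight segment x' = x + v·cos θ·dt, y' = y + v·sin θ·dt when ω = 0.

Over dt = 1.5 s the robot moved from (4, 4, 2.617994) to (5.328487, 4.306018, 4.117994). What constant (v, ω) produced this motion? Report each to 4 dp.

Δθ = 4.117994 − 2.617994 = 1.500000
ω = Δθ/dt = 1.500000/1.5 = 1.0000
R = Δx/(sin θ' − sin θ) = -1.0000
v = R·ω = -1.0000·1.0000 = -1.0000

v = -1.0000, ω = 1.0000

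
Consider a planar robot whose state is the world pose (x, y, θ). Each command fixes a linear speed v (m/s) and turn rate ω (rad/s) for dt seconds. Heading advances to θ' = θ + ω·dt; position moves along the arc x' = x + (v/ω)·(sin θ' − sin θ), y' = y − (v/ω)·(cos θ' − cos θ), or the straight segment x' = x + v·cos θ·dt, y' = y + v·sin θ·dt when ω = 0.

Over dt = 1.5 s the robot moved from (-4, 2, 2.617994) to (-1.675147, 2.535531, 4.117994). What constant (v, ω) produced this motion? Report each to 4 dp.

Δθ = 4.117994 − 2.617994 = 1.500000
ω = Δθ/dt = 1.500000/1.5 = 1.0000
R = Δx/(sin θ' − sin θ) = -1.7500
v = R·ω = -1.7500·1.0000 = -1.7500

v = -1.7500, ω = 1.0000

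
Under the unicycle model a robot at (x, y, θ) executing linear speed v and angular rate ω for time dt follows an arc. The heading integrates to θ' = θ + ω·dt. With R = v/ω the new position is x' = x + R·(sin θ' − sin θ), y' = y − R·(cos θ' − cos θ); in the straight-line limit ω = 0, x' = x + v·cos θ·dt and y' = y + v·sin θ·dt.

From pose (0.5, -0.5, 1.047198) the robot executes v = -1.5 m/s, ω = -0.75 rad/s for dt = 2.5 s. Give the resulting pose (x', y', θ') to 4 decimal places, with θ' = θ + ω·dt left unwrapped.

θ' = 1.0472 + -0.75·2.5 = -0.8278
R = v/ω = -1.5/-0.75 = 2.0000
x' = 0.5 + 2.0000·(sin -0.8278 − sin 1.0472) = -2.7049
y' = -0.5 − 2.0000·(cos -0.8278 − cos 1.0472) = -0.8530

(-2.7049, -0.8530, -0.8278)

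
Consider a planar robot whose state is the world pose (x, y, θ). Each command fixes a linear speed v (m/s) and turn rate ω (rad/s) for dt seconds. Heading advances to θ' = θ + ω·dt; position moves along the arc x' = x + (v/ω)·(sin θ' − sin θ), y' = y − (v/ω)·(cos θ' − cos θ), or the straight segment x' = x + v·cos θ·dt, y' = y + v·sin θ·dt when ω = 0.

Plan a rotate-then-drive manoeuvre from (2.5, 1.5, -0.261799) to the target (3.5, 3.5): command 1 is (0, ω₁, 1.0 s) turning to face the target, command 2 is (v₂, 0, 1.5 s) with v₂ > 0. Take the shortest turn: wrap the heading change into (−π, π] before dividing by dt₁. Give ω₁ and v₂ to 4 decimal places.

ω₁ = 1.3689, v₂ = 1.4907

heading to target = atan2(3.5−1.5, 3.5−2.5) = 1.1071
Δθ = wrap(1.1071 − -0.2618) = 1.3689; ω₁ = Δθ/dt₁ = 1.3689
distance = √((3.5−2.5)² + (3.5−1.5)²) = 2.2361; v₂ = distance/dt₂ = 1.4907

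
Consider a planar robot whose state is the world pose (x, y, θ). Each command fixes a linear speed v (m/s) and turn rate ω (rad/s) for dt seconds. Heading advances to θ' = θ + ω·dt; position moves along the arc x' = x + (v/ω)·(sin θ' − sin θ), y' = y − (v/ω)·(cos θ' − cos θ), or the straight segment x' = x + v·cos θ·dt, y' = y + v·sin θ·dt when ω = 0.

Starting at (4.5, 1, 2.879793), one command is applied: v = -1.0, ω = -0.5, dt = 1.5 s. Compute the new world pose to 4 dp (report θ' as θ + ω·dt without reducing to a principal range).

(5.6779, 0.1288, 2.1298)

θ' = 2.8798 + -0.5·1.5 = 2.1298
R = v/ω = -1.0/-0.5 = 2.0000
x' = 4.5 + 2.0000·(sin 2.1298 − sin 2.8798) = 5.6779
y' = 1 − 2.0000·(cos 2.1298 − cos 2.8798) = 0.1288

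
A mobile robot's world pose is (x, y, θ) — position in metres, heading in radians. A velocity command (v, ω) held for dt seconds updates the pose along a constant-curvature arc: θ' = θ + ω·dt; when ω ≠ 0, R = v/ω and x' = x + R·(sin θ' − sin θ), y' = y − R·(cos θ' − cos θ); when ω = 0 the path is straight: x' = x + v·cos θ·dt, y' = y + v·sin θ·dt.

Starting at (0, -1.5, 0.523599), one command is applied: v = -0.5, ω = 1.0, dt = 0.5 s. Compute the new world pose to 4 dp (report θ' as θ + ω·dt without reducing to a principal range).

(-0.1770, -1.6729, 1.0236)

θ' = 0.5236 + 1.0·0.5 = 1.0236
R = v/ω = -0.5/1.0 = -0.5000
x' = 0 + -0.5000·(sin 1.0236 − sin 0.5236) = -0.1770
y' = -1.5 − -0.5000·(cos 1.0236 − cos 0.5236) = -1.6729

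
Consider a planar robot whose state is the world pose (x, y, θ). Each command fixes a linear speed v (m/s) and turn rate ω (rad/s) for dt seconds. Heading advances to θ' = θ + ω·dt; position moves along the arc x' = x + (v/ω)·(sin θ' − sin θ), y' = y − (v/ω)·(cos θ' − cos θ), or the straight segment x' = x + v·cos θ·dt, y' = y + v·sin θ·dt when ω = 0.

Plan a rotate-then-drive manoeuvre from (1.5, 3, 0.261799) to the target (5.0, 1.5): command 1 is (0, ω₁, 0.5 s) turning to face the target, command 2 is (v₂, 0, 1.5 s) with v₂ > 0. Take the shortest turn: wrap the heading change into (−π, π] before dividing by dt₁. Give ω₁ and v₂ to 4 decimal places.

heading to target = atan2(1.5−3, 5−1.5) = -0.4049
Δθ = wrap(-0.4049 − 0.2618) = -0.6667; ω₁ = Δθ/dt₁ = -1.3334
distance = √((5−1.5)² + (1.5−3)²) = 3.8079; v₂ = distance/dt₂ = 2.5386

ω₁ = -1.3334, v₂ = 2.5386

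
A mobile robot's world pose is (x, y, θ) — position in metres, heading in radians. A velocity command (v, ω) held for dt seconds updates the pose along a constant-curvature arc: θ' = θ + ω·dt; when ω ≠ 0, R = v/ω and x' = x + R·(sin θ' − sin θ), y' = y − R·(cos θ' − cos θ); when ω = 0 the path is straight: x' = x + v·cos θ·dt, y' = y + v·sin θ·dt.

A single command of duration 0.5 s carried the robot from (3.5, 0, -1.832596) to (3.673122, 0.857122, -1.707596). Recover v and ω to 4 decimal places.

Δθ = -1.707596 − -1.832596 = 0.125000
ω = Δθ/dt = 0.125000/0.5 = 0.2500
R = −Δy/(cos θ' − cos θ) = -7.0000
v = R·ω = -7.0000·0.2500 = -1.7500

v = -1.7500, ω = 0.2500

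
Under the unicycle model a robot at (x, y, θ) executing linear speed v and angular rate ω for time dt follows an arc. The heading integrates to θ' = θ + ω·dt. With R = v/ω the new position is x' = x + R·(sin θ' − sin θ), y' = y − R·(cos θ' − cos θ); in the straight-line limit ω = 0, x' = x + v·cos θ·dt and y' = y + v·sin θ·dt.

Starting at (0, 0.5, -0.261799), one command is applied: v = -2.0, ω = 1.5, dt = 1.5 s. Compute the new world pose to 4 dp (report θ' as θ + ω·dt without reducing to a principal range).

θ' = -0.2618 + 1.5·1.5 = 1.9882
R = v/ω = -2.0/1.5 = -1.3333
x' = 0 + -1.3333·(sin 1.9882 − sin -0.2618) = -1.5640
y' = 0.5 − -1.3333·(cos 1.9882 − cos -0.2618) = -1.3284

(-1.5640, -1.3284, 1.9882)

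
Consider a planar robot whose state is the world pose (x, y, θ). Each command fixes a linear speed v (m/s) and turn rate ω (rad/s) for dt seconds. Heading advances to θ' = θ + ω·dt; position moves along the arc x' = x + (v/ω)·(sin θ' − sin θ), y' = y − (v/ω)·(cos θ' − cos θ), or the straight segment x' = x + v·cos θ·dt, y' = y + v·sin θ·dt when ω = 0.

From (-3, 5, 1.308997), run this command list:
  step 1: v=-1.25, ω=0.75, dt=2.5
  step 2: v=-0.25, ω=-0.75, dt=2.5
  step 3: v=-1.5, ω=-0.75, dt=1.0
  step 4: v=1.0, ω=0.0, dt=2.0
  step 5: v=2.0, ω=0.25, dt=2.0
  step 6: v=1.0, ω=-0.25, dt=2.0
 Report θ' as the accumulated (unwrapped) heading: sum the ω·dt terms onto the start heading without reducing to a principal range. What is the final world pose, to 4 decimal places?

(3.9394, 6.6634, 0.5590)

step 1: θ'=3.1840 (R=-1.6667) → pose (-1.3195, 2.9035, 3.1840)
step 2: θ'=1.3090 (R=0.3333) → pose (-0.9834, 2.4842, 1.3090)
step 3: θ'=0.5590 (R=2.0000) → pose (-1.8545, 1.3062, 0.5590)
step 4: θ'=0.5590 (straight) → pose (-0.1590, 2.3669, 0.5590)
step 5: θ'=1.0590 (R=8.0000) → pose (2.5733, 5.2312, 1.0590)
step 6: θ'=0.5590 (R=-4.0000) → pose (3.9394, 6.6634, 0.5590)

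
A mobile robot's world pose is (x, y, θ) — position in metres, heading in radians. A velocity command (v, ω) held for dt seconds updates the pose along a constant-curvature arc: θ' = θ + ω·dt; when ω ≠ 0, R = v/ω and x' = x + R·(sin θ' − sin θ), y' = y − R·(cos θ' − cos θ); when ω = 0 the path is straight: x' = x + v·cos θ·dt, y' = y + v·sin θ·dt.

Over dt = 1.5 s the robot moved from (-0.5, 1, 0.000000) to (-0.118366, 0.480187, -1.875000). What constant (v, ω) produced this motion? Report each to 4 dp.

v = 0.5000, ω = -1.2500

Δθ = -1.875000 − 0.000000 = -1.875000
ω = Δθ/dt = -1.875000/1.5 = -1.2500
R = −Δy/(cos θ' − cos θ) = -0.4000
v = R·ω = -0.4000·-1.2500 = 0.5000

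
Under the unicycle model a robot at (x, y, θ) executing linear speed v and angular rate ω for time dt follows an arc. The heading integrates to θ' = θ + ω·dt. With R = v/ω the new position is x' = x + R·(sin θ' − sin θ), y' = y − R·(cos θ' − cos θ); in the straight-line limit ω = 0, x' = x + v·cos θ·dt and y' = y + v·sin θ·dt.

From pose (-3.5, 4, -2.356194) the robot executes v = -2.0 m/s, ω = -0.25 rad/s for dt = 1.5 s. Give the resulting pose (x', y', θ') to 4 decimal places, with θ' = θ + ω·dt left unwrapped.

θ' = -2.3562 + -0.25·1.5 = -2.7312
R = v/ω = -2.0/-0.25 = 8.0000
x' = -3.5 + 8.0000·(sin -2.7312 − sin -2.3562) = -1.0349
y' = 4 − 8.0000·(cos -2.7312 − cos -2.3562) = 5.6788

(-1.0349, 5.6788, -2.7312)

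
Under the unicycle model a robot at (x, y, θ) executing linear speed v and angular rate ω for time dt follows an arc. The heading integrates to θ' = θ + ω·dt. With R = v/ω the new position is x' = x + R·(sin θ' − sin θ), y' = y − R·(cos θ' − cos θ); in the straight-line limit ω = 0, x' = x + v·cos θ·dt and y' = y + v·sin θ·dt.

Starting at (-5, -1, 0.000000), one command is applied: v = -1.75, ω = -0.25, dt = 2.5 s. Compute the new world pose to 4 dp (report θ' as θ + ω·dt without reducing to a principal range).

(-9.0957, 0.3233, -0.6250)

θ' = 0.0000 + -0.25·2.5 = -0.6250
R = v/ω = -1.75/-0.25 = 7.0000
x' = -5 + 7.0000·(sin -0.6250 − sin 0.0000) = -9.0957
y' = -1 − 7.0000·(cos -0.6250 − cos 0.0000) = 0.3233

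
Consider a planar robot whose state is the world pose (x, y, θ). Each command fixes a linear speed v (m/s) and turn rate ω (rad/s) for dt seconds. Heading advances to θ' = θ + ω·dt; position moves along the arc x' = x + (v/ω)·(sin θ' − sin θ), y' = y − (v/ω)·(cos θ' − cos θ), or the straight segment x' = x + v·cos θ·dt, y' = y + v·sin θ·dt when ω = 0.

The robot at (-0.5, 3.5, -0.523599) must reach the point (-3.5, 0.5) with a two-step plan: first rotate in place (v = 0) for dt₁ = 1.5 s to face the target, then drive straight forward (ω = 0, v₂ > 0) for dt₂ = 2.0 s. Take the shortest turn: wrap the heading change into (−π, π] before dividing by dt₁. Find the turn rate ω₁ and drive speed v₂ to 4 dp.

ω₁ = -1.2217, v₂ = 2.1213

heading to target = atan2(0.5−3.5, -3.5−-0.5) = -2.3562
Δθ = wrap(-2.3562 − -0.5236) = -1.8326; ω₁ = Δθ/dt₁ = -1.2217
distance = √((-3.5−-0.5)² + (0.5−3.5)²) = 4.2426; v₂ = distance/dt₂ = 2.1213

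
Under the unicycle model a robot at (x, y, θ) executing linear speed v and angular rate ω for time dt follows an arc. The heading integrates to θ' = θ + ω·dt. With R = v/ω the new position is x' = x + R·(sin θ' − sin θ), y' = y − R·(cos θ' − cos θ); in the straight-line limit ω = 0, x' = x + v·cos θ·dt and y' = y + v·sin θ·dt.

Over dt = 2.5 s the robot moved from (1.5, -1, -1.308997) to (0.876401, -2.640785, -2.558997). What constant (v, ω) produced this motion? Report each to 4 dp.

v = 0.7500, ω = -0.5000

Δθ = -2.558997 − -1.308997 = -1.250000
ω = Δθ/dt = -1.250000/2.5 = -0.5000
R = −Δy/(cos θ' − cos θ) = -1.5000
v = R·ω = -1.5000·-0.5000 = 0.7500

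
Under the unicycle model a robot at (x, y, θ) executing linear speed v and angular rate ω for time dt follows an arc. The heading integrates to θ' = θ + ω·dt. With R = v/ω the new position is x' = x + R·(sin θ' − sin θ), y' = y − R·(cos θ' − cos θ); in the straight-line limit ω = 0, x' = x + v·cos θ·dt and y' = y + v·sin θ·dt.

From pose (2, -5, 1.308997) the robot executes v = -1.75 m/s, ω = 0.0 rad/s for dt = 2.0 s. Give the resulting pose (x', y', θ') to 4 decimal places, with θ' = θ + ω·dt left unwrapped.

θ' = 1.3090 + 0.0·2.0 = 1.3090
ω = 0 → straight: x' = 2 + -1.75·cos(1.3090)·2.0 = 1.0941
y' = -5 + -1.75·sin(1.3090)·2.0 = -8.3807

(1.0941, -8.3807, 1.3090)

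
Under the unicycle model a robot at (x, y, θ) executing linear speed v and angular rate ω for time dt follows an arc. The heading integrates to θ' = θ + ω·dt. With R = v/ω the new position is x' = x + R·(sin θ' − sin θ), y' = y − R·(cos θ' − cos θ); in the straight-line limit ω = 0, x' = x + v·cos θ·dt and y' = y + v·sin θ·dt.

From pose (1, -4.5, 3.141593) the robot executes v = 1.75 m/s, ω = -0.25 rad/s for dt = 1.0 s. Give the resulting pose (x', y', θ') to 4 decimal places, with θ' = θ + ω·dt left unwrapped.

θ' = 3.1416 + -0.25·1.0 = 2.8916
R = v/ω = 1.75/-0.25 = -7.0000
x' = 1 + -7.0000·(sin 2.8916 − sin 3.1416) = -0.7318
y' = -4.5 − -7.0000·(cos 2.8916 − cos 3.1416) = -4.2824

(-0.7318, -4.2824, 2.8916)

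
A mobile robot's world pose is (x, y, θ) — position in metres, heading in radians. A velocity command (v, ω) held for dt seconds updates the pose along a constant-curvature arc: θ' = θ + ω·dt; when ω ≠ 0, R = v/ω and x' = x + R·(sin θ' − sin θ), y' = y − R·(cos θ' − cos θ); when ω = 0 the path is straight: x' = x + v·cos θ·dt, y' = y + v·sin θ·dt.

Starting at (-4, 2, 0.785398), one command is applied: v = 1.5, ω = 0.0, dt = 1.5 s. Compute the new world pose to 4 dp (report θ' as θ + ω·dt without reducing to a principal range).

θ' = 0.7854 + 0.0·1.5 = 0.7854
ω = 0 → straight: x' = -4 + 1.5·cos(0.7854)·1.5 = -2.4090
y' = 2 + 1.5·sin(0.7854)·1.5 = 3.5910

(-2.4090, 3.5910, 0.7854)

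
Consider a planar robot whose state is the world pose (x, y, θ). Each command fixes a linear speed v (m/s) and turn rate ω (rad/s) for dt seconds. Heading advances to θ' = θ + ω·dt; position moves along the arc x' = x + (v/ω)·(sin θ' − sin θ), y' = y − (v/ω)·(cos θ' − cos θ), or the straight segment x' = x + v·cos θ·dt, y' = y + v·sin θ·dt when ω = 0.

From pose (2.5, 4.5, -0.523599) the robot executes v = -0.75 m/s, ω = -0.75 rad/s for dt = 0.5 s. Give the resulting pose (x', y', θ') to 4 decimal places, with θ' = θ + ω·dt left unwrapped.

(2.2175, 4.7433, -0.8986)

θ' = -0.5236 + -0.75·0.5 = -0.8986
R = v/ω = -0.75/-0.75 = 1.0000
x' = 2.5 + 1.0000·(sin -0.8986 − sin -0.5236) = 2.2175
y' = 4.5 − 1.0000·(cos -0.8986 − cos -0.5236) = 4.7433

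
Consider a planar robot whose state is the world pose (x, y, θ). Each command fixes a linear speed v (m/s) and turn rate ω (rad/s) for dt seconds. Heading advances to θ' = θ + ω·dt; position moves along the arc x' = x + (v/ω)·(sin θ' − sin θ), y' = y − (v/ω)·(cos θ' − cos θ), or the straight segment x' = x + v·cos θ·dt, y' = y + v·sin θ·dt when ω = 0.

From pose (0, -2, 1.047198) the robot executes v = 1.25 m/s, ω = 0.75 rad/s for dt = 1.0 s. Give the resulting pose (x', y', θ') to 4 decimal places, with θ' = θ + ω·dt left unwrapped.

θ' = 1.0472 + 0.75·1.0 = 1.7972
R = v/ω = 1.25/0.75 = 1.6667
x' = 0 + 1.6667·(sin 1.7972 − sin 1.0472) = 0.1808
y' = -2 − 1.6667·(cos 1.7972 − cos 1.0472) = -0.7925

(0.1808, -0.7925, 1.7972)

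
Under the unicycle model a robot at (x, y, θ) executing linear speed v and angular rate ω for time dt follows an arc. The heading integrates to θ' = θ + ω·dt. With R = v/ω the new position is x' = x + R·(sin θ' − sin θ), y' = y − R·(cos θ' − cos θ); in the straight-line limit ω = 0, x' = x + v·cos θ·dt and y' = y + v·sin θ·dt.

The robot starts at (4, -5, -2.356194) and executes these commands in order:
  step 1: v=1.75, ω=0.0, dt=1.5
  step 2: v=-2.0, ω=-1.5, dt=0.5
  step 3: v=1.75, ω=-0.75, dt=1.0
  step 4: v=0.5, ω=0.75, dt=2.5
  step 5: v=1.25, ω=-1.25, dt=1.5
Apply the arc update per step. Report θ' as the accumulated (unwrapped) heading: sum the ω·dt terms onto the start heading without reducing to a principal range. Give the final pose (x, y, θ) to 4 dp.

step 1: θ'=-2.3562 (straight) → pose (2.1438, -6.8562, -2.3562)
step 2: θ'=-3.1062 (R=1.3333) → pose (3.0395, -6.4665, -3.1062)
step 3: θ'=-3.8562 (R=-2.3333) → pose (1.4278, -5.8971, -3.8562)
step 4: θ'=-1.9812 (R=0.6667) → pose (0.3796, -6.1347, -1.9812)
step 5: θ'=-3.8562 (R=-1.0000) → pose (-1.1926, -6.4911, -3.8562)

(-1.1926, -6.4911, -3.8562)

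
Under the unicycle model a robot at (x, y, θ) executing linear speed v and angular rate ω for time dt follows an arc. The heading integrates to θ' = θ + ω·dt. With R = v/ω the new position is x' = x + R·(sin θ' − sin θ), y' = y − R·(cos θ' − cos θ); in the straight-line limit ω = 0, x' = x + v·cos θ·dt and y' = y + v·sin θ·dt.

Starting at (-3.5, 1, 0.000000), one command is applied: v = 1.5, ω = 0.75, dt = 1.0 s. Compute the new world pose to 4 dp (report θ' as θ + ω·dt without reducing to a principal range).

(-2.1367, 1.5366, 0.7500)

θ' = 0.0000 + 0.75·1.0 = 0.7500
R = v/ω = 1.5/0.75 = 2.0000
x' = -3.5 + 2.0000·(sin 0.7500 − sin 0.0000) = -2.1367
y' = 1 − 2.0000·(cos 0.7500 − cos 0.0000) = 1.5366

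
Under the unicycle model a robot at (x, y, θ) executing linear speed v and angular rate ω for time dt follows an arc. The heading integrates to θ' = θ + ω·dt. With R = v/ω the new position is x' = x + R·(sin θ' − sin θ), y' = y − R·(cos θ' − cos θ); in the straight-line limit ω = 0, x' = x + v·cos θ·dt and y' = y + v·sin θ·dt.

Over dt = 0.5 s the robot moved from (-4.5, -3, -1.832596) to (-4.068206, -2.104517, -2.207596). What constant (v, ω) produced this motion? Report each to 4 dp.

v = -2.0000, ω = -0.7500

Δθ = -2.207596 − -1.832596 = -0.375000
ω = Δθ/dt = -0.375000/0.5 = -0.7500
R = −Δy/(cos θ' − cos θ) = 2.6667
v = R·ω = 2.6667·-0.7500 = -2.0000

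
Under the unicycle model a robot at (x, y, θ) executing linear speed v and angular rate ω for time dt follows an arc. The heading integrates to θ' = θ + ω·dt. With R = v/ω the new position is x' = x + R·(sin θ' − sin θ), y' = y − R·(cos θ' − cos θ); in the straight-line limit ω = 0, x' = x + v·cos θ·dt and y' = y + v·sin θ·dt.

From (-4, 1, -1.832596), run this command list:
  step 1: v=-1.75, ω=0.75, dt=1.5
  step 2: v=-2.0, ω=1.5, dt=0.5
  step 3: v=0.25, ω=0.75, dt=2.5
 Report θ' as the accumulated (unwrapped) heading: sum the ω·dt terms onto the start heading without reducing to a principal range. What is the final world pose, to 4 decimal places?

(-5.3610, 4.1422, 1.9174)

step 1: θ'=-0.7076 (R=-2.3333) → pose (-4.7371, 3.3771, -0.7076)
step 2: θ'=0.0424 (R=-1.3333) → pose (-5.6603, 3.6960, 0.0424)
step 3: θ'=1.9174 (R=0.3333) → pose (-5.3610, 4.1422, 1.9174)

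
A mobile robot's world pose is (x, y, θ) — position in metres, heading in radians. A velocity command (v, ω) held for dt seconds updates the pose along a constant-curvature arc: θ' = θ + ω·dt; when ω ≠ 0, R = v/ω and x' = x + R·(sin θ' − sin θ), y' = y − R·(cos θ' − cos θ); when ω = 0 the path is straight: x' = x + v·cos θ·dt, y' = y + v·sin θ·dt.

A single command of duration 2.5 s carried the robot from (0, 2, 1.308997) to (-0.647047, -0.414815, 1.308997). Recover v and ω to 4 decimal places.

Δθ = 1.308997 − 1.308997 = 0.000000
ω = Δθ/dt = 0.000000/2.5 = 0.0000
ω = 0 → v = (Δx·cos θ + Δy·sin θ)/dt = -1.0000

v = -1.0000, ω = 0.0000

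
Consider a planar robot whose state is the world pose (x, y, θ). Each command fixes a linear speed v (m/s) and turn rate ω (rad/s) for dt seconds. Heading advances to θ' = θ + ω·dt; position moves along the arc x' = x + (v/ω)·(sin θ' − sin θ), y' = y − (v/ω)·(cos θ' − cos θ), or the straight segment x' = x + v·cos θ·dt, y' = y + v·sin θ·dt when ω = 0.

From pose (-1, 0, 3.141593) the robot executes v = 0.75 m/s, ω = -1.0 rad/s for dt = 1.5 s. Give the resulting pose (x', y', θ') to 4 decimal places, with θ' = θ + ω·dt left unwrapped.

θ' = 3.1416 + -1.0·1.5 = 1.6416
R = v/ω = 0.75/-1.0 = -0.7500
x' = -1 + -0.7500·(sin 1.6416 − sin 3.1416) = -1.7481
y' = 0 − -0.7500·(cos 1.6416 − cos 3.1416) = 0.6969

(-1.7481, 0.6969, 1.6416)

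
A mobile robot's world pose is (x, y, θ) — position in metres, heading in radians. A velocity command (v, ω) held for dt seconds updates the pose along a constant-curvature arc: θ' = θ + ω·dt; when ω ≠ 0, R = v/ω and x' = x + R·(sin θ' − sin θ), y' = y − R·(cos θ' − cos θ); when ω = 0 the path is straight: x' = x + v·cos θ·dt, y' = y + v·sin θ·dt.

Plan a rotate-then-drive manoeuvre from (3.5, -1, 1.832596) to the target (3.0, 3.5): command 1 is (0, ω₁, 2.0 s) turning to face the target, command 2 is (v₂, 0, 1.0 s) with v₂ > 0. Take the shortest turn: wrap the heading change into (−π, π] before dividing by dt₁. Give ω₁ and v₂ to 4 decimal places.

heading to target = atan2(3.5−-1, 3−3.5) = 1.6815
Δθ = wrap(1.6815 − 1.8326) = -0.1511; ω₁ = Δθ/dt₁ = -0.0756
distance = √((3−3.5)² + (3.5−-1)²) = 4.5277; v₂ = distance/dt₂ = 4.5277

ω₁ = -0.0756, v₂ = 4.5277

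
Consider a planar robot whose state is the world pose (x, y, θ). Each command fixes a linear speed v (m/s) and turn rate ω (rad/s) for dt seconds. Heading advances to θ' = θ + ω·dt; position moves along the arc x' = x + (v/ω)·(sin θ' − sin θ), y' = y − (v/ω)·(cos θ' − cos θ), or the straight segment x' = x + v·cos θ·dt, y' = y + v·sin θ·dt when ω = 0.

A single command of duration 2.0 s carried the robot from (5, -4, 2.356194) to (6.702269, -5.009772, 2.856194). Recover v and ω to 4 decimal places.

v = -1.0000, ω = 0.2500

Δθ = 2.856194 − 2.356194 = 0.500000
ω = Δθ/dt = 0.500000/2.0 = 0.2500
R = Δx/(sin θ' − sin θ) = -4.0000
v = R·ω = -4.0000·0.2500 = -1.0000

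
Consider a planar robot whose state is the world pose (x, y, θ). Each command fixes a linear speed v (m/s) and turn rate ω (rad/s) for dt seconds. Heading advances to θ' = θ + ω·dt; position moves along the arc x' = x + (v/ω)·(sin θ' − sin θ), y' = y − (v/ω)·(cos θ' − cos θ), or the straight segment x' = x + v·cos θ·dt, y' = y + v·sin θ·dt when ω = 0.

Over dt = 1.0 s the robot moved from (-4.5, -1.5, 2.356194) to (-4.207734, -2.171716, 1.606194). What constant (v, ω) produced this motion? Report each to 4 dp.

Δθ = 1.606194 − 2.356194 = -0.750000
ω = Δθ/dt = -0.750000/1.0 = -0.7500
R = −Δy/(cos θ' − cos θ) = 1.0000
v = R·ω = 1.0000·-0.7500 = -0.7500

v = -0.7500, ω = -0.7500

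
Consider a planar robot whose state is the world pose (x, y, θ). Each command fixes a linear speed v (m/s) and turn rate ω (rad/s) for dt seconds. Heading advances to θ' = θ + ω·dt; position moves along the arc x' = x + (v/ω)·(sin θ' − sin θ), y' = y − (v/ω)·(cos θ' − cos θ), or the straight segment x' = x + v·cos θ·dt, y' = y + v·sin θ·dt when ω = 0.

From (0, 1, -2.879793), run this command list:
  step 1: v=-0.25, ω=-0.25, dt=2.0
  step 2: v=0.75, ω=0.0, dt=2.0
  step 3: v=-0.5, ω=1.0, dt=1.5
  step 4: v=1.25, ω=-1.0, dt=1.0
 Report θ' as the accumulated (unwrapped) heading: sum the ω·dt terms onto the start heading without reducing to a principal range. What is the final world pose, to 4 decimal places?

(-1.2359, 0.8663, -2.8798)

step 1: θ'=-3.3798 (R=1.0000) → pose (0.4948, 1.0058, -3.3798)
step 2: θ'=-3.3798 (straight) → pose (-0.9629, 1.3598, -3.3798)
step 3: θ'=-1.8798 (R=-0.5000) → pose (-0.3686, 1.6936, -1.8798)
step 4: θ'=-2.8798 (R=-1.2500) → pose (-1.2359, 0.8663, -2.8798)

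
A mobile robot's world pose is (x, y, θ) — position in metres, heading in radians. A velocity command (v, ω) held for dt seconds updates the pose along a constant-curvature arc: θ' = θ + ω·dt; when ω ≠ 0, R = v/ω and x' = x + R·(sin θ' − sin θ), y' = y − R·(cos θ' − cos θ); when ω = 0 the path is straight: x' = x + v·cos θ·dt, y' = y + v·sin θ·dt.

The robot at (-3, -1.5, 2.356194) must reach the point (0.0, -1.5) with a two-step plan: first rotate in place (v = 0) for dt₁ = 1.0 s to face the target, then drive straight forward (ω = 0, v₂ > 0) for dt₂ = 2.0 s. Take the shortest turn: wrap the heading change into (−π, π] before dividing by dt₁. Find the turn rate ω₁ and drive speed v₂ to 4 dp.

heading to target = atan2(-1.5−-1.5, 0−-3) = 0.0000
Δθ = wrap(0.0000 − 2.3562) = -2.3562; ω₁ = Δθ/dt₁ = -2.3562
distance = √((0−-3)² + (-1.5−-1.5)²) = 3.0000; v₂ = distance/dt₂ = 1.5000

ω₁ = -2.3562, v₂ = 1.5000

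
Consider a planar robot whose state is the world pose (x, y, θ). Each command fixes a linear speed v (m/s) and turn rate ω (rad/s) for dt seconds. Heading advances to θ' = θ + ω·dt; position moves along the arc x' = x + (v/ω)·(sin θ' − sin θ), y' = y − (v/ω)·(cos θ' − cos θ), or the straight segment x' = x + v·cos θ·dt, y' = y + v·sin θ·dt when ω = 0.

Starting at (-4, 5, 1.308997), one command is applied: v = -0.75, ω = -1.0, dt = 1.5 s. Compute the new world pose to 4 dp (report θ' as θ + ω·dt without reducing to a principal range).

(-4.8668, 4.4578, -0.1910)

θ' = 1.3090 + -1.0·1.5 = -0.1910
R = v/ω = -0.75/-1.0 = 0.7500
x' = -4 + 0.7500·(sin -0.1910 − sin 1.3090) = -4.8668
y' = 5 − 0.7500·(cos -0.1910 − cos 1.3090) = 4.4578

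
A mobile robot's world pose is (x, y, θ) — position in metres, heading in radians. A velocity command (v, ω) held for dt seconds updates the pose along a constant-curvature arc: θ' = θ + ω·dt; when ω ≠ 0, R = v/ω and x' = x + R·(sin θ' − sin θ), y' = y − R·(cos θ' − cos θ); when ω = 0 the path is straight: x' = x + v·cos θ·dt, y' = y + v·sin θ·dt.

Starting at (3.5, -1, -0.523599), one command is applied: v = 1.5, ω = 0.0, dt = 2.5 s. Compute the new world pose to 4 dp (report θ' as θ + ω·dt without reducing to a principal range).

θ' = -0.5236 + 0.0·2.5 = -0.5236
ω = 0 → straight: x' = 3.5 + 1.5·cos(-0.5236)·2.5 = 6.7476
y' = -1 + 1.5·sin(-0.5236)·2.5 = -2.8750

(6.7476, -2.8750, -0.5236)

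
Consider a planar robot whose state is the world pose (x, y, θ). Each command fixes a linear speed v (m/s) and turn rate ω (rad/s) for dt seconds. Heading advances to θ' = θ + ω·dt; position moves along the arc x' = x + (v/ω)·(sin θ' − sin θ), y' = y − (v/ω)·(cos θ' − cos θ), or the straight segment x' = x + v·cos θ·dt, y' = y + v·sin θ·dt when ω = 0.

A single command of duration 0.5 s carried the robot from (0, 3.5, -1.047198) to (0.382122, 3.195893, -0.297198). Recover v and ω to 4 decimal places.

v = 1.0000, ω = 1.5000

Δθ = -0.297198 − -1.047198 = 0.750000
ω = Δθ/dt = 0.750000/0.5 = 1.5000
R = Δx/(sin θ' − sin θ) = 0.6667
v = R·ω = 0.6667·1.5000 = 1.0000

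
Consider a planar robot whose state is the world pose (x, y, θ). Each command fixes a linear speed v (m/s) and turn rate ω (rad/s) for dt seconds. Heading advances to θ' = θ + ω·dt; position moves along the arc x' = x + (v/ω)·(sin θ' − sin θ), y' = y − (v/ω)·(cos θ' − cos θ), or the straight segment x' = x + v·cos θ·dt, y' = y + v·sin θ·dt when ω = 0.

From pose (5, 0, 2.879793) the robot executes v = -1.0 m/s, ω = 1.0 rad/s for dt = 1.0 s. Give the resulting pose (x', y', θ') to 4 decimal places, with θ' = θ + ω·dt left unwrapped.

(5.9318, 0.2262, 3.8798)

θ' = 2.8798 + 1.0·1.0 = 3.8798
R = v/ω = -1.0/1.0 = -1.0000
x' = 5 + -1.0000·(sin 3.8798 − sin 2.8798) = 5.9318
y' = 0 − -1.0000·(cos 3.8798 − cos 2.8798) = 0.2262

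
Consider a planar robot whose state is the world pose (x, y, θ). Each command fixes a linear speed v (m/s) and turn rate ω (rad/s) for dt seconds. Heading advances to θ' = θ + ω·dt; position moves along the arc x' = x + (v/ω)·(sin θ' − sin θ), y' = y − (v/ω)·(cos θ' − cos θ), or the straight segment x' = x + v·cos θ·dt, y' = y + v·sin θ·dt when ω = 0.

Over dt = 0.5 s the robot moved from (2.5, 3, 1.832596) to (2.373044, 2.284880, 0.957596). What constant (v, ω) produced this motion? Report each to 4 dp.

Δθ = 0.957596 − 1.832596 = -0.875000
ω = Δθ/dt = -0.875000/0.5 = -1.7500
R = −Δy/(cos θ' − cos θ) = 0.8571
v = R·ω = 0.8571·-1.7500 = -1.5000

v = -1.5000, ω = -1.7500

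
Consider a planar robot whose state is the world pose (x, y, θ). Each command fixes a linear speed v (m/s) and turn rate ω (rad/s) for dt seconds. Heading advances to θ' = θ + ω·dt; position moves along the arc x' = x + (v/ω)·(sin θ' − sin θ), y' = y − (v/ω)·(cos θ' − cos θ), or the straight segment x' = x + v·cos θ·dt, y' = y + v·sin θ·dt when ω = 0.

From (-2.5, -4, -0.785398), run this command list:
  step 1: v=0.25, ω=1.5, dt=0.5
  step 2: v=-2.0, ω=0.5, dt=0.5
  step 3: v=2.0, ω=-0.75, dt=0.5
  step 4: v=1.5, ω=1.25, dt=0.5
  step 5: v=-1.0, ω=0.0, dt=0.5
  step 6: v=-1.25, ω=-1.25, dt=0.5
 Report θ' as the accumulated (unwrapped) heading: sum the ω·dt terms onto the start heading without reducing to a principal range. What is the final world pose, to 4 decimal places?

step 1: θ'=-0.0354 (R=0.1667) → pose (-2.3880, -4.0487, -0.0354)
step 2: θ'=0.2146 (R=-4.0000) → pose (-3.3814, -4.1380, 0.2146)
step 3: θ'=-0.1604 (R=-2.6667) → pose (-2.3877, -4.1110, -0.1604)
step 4: θ'=0.4646 (R=1.2000) → pose (-1.6583, -3.9992, 0.4646)
step 5: θ'=0.4646 (straight) → pose (-2.1053, -4.2233, 0.4646)
step 6: θ'=-0.1604 (R=1.0000) → pose (-2.7131, -4.3164, -0.1604)

(-2.7131, -4.3164, -0.1604)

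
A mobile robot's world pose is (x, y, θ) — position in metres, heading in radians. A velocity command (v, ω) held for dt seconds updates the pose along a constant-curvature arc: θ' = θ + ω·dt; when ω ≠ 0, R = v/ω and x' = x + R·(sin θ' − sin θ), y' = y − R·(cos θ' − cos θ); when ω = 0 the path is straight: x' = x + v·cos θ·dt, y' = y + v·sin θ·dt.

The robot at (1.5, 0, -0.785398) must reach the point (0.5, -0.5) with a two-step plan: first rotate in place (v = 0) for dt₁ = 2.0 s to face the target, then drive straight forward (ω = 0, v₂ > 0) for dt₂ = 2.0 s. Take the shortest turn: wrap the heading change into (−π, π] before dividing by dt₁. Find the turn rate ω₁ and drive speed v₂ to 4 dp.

ω₁ = -0.9463, v₂ = 0.5590

heading to target = atan2(-0.5−0, 0.5−1.5) = -2.6779
Δθ = wrap(-2.6779 − -0.7854) = -1.8925; ω₁ = Δθ/dt₁ = -0.9463
distance = √((0.5−1.5)² + (-0.5−0)²) = 1.1180; v₂ = distance/dt₂ = 0.5590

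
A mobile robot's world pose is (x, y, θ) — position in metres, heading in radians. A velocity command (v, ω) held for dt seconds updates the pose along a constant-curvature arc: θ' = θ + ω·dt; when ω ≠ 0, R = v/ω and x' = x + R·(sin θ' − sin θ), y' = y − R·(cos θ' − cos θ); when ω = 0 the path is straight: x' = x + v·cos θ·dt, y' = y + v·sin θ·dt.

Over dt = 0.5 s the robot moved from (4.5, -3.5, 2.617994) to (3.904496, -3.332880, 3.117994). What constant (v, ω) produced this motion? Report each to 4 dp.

Δθ = 3.117994 − 2.617994 = 0.500000
ω = Δθ/dt = 0.500000/0.5 = 1.0000
R = Δx/(sin θ' − sin θ) = 1.2500
v = R·ω = 1.2500·1.0000 = 1.2500

v = 1.2500, ω = 1.0000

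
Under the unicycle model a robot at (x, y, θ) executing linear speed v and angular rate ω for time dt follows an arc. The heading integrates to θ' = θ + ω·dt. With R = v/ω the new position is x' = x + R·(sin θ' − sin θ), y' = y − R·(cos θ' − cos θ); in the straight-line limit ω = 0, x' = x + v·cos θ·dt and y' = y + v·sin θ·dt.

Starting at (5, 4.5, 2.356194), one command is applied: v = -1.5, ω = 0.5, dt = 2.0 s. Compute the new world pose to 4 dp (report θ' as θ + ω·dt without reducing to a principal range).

(7.7602, 3.6901, 3.3562)

θ' = 2.3562 + 0.5·2.0 = 3.3562
R = v/ω = -1.5/0.5 = -3.0000
x' = 5 + -3.0000·(sin 3.3562 − sin 2.3562) = 7.7602
y' = 4.5 − -3.0000·(cos 3.3562 − cos 2.3562) = 3.6901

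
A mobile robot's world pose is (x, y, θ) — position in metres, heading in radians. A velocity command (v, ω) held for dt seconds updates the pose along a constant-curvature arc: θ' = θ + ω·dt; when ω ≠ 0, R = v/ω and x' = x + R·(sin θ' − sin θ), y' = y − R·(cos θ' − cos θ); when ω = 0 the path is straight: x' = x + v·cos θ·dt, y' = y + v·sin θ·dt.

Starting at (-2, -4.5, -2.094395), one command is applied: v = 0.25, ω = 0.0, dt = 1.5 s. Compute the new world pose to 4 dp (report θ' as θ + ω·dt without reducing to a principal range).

(-2.1875, -4.8248, -2.0944)

θ' = -2.0944 + 0.0·1.5 = -2.0944
ω = 0 → straight: x' = -2 + 0.25·cos(-2.0944)·1.5 = -2.1875
y' = -4.5 + 0.25·sin(-2.0944)·1.5 = -4.8248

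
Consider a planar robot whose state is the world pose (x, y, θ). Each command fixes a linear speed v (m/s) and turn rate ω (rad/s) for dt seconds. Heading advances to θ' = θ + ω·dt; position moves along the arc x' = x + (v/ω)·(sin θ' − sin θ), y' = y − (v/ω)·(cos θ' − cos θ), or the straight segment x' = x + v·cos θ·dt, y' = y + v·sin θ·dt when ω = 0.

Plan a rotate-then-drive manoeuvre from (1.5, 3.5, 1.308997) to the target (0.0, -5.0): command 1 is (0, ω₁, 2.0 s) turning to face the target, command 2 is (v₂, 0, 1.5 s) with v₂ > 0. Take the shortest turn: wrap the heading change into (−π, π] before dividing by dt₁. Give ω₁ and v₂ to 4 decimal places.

heading to target = atan2(-5−3.5, 0−1.5) = -1.7455
Δθ = wrap(-1.7455 − 1.3090) = -3.0545; ω₁ = Δθ/dt₁ = -1.5272
distance = √((0−1.5)² + (-5−3.5)²) = 8.6313; v₂ = distance/dt₂ = 5.7542

ω₁ = -1.5272, v₂ = 5.7542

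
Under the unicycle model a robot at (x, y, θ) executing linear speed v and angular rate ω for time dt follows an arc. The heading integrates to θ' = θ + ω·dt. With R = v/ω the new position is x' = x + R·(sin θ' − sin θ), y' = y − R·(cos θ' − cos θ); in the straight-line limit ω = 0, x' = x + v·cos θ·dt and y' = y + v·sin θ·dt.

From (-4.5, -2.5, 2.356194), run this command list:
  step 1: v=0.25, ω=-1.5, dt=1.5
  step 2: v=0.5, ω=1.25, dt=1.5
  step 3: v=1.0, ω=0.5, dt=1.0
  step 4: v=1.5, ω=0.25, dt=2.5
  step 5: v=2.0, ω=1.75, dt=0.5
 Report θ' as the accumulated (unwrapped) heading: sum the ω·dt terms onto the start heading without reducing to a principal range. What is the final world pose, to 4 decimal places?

step 1: θ'=0.1062 (R=-0.1667) → pose (-4.3998, -2.2164, 0.1062)
step 2: θ'=1.9812 (R=0.4000) → pose (-4.0754, -1.6591, 1.9812)
step 3: θ'=2.4812 (R=2.0000) → pose (-4.6825, -0.8775, 2.4812)
step 4: θ'=3.1062 (R=6.0000) → pose (-8.1507, 0.3802, 3.1062)
step 5: θ'=3.9812 (R=1.1429) → pose (-9.0419, 0.0012, 3.9812)

(-9.0419, 0.0012, 3.9812)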